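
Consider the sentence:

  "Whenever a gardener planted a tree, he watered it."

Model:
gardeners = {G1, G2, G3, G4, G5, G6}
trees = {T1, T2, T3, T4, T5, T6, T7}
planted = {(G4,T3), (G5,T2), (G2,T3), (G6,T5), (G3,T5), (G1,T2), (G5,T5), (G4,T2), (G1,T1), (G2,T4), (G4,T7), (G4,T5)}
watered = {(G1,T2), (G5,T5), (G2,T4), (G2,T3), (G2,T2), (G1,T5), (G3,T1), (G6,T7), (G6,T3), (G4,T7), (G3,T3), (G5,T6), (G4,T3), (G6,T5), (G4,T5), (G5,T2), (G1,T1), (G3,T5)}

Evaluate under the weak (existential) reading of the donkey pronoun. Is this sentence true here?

True

"it" takes "a tree" as antecedent — a donkey pronoun bound across the clause boundary.
Weak reading: every gardener g with some planted-tree has at least one planted-tree t such that watered(g,t).
Per gardener: G1:✓  G2:✓  G3:✓  G4:✓  G5:✓  G6:✓
Every gardener in the restrictor has a witness.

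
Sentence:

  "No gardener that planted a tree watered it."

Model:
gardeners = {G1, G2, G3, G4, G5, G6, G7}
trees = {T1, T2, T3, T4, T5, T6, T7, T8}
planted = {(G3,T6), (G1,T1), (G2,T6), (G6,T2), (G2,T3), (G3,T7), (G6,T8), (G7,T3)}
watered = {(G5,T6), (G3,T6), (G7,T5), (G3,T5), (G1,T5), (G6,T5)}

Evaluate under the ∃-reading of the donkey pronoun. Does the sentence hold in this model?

"it" takes "a tree" as antecedent — a donkey pronoun bound across the clause boundary.
Truth condition: for no (g,t) with planted(g,t) does watered(g,t) hold.
Restrictor pairs — does the scope hold? (G1,T1):fails  (G2,T3):fails  (G2,T6):fails  (G3,T6):holds  (G3,T7):fails  (G6,T2):fails  (G6,T8):fails  (G7,T3):fails
Scope holds for 1 pair(s), so the sentence is false.

False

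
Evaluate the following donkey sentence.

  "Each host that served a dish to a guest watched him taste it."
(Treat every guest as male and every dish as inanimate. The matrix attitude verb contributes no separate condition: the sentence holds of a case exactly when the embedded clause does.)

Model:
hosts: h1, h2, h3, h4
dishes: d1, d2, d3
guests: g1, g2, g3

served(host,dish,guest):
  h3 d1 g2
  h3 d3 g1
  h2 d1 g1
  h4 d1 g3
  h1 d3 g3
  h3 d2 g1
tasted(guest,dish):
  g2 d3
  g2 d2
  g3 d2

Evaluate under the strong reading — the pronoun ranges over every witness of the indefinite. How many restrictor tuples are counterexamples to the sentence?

"him" takes "a guest" as antecedent and "it" takes "a dish"; both are donkey pronouns co-varying with the restrictor.
Strong reading: for every (h,d,g) with served(h,d,g), tasted(g,d).
Restrictor triples: (h1,d3,g3)→tasted(g3,d3) ✗  (h2,d1,g1)→tasted(g1,d1) ✗  (h3,d1,g2)→tasted(g2,d1) ✗  (h3,d2,g1)→tasted(g1,d2) ✗  (h3,d3,g1)→tasted(g1,d3) ✗  (h4,d1,g3)→tasted(g3,d1) ✗
Counterexamples (restrictor triples failing the scope): 6.

6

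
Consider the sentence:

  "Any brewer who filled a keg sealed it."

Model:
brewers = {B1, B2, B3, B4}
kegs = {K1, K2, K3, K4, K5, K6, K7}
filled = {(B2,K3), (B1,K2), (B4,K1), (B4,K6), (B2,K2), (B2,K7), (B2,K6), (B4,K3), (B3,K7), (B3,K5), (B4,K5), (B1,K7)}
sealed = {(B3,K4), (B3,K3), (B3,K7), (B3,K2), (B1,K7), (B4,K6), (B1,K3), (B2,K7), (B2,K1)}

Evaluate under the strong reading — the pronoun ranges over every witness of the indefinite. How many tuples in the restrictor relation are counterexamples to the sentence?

8

"it" takes "a keg" as antecedent — a donkey pronoun bound across the clause boundary.
Strong reading: for every (b,k) with filled(b,k), sealed(b,k).
Restrictor pairs: (B1,K2) ✗  (B1,K7) ✓  (B2,K2) ✗  (B2,K3) ✗  (B2,K6) ✗  (B2,K7) ✓  (B3,K5) ✗  (B3,K7) ✓  (B4,K1) ✗  (B4,K3) ✗  (B4,K5) ✗  (B4,K6) ✓
Counterexamples (restrictor pairs failing the scope): 8.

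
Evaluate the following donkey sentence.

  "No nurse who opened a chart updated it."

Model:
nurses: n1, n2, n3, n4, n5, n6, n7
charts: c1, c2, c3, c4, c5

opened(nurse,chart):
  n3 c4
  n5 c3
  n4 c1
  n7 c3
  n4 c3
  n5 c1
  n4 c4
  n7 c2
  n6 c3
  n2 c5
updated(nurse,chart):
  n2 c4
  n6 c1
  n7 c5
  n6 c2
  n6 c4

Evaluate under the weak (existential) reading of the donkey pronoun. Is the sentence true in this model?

"it" takes "a chart" as antecedent — a donkey pronoun bound across the clause boundary.
Truth condition: for no (n,c) with opened(n,c) does updated(n,c) hold.
Restrictor pairs — does the scope hold? (n2,c5):fails  (n3,c4):fails  (n4,c1):fails  (n4,c3):fails  (n4,c4):fails  (n5,c1):fails  (n5,c3):fails  (n6,c3):fails  (n7,c2):fails  (n7,c3):fails
Scope holds for no restrictor pair, so the sentence is true.

True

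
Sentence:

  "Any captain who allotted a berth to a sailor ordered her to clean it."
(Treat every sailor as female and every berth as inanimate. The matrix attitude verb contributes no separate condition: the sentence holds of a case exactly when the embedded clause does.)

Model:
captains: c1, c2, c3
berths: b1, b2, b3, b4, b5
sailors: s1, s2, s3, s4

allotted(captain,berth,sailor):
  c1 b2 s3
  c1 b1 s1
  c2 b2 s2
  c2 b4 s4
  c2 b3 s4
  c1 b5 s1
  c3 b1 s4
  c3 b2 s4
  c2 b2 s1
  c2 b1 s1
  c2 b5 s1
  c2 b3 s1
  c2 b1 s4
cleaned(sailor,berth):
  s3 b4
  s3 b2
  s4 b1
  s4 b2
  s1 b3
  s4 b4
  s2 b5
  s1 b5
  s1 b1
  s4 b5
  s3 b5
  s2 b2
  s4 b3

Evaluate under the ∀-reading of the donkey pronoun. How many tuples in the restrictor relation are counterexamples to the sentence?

"her" takes "a sailor" as antecedent and "it" takes "a berth"; both are donkey pronouns co-varying with the restrictor.
Strong reading: for every (c,b,s) with allotted(c,b,s), cleaned(s,b).
Restrictor triples: (c1,b1,s1)→cleaned(s1,b1) ✓  (c1,b2,s3)→cleaned(s3,b2) ✓  (c1,b5,s1)→cleaned(s1,b5) ✓  (c2,b1,s1)→cleaned(s1,b1) ✓  (c2,b1,s4)→cleaned(s4,b1) ✓  (c2,b2,s1)→cleaned(s1,b2) ✗  (c2,b2,s2)→cleaned(s2,b2) ✓  (c2,b3,s1)→cleaned(s1,b3) ✓  (c2,b3,s4)→cleaned(s4,b3) ✓  (c2,b4,s4)→cleaned(s4,b4) ✓  (c2,b5,s1)→cleaned(s1,b5) ✓  (c3,b1,s4)→cleaned(s4,b1) ✓  (c3,b2,s4)→cleaned(s4,b2) ✓
Counterexamples (restrictor triples failing the scope): 1.

1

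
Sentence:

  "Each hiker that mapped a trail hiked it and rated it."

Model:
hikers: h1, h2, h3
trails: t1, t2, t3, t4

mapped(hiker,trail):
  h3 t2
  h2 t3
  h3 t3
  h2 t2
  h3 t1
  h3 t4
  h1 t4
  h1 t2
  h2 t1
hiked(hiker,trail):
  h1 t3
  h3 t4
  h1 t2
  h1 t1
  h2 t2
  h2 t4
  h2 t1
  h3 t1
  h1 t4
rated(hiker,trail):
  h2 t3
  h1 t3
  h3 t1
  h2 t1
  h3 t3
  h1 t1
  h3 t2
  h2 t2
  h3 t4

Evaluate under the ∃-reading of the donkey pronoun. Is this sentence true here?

"it" takes "a trail" as antecedent — a donkey pronoun bound across the clause boundary.
Weak reading: every hiker h with some mapped-trail has at least one mapped-trail t such that hiked(h,t) ∧ rated(h,t).
Per hiker: h1:✗  h2:✓  h3:✓
h1 has no witness among its mapped-trails.

False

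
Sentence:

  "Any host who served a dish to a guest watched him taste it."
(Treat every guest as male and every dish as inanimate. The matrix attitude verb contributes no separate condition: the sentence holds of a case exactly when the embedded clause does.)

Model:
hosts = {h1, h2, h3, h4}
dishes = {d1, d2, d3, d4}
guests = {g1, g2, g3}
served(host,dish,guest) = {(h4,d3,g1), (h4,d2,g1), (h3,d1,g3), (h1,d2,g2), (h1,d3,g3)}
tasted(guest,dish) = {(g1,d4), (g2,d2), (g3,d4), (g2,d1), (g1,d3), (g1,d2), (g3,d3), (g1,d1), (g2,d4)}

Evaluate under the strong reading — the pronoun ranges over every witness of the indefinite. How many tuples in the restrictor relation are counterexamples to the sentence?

"him" takes "a guest" as antecedent and "it" takes "a dish"; both are donkey pronouns co-varying with the restrictor.
Strong reading: for every (h,d,g) with served(h,d,g), tasted(g,d).
Restrictor triples: (h1,d2,g2)→tasted(g2,d2) ✓  (h1,d3,g3)→tasted(g3,d3) ✓  (h3,d1,g3)→tasted(g3,d1) ✗  (h4,d2,g1)→tasted(g1,d2) ✓  (h4,d3,g1)→tasted(g1,d3) ✓
Counterexamples (restrictor triples failing the scope): 1.

1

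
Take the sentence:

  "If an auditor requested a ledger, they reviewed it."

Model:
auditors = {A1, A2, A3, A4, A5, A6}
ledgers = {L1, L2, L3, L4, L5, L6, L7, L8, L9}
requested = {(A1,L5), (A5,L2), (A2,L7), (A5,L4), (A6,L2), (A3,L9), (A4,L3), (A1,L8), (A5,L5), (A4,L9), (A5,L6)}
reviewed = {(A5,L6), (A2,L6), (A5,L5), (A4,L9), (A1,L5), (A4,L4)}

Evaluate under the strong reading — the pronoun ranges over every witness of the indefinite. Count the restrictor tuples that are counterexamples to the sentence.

7

"it" takes "a ledger" as antecedent — a donkey pronoun bound across the clause boundary.
Strong reading: for every (a,l) with requested(a,l), reviewed(a,l).
Restrictor pairs: (A1,L5) ✓  (A1,L8) ✗  (A2,L7) ✗  (A3,L9) ✗  (A4,L3) ✗  (A4,L9) ✓  (A5,L2) ✗  (A5,L4) ✗  (A5,L5) ✓  (A5,L6) ✓  (A6,L2) ✗
Counterexamples (restrictor pairs failing the scope): 7.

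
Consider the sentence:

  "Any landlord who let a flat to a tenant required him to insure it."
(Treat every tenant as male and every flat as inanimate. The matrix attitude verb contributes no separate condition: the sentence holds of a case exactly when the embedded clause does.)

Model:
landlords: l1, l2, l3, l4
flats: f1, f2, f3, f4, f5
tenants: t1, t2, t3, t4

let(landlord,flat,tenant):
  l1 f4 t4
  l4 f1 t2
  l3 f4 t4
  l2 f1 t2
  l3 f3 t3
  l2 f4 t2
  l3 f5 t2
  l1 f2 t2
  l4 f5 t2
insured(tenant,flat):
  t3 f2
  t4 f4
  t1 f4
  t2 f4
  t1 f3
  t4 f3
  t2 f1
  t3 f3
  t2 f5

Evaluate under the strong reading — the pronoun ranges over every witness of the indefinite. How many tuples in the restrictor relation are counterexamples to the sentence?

"him" takes "a tenant" as antecedent and "it" takes "a flat"; both are donkey pronouns co-varying with the restrictor.
Strong reading: for every (l,f,t) with let(l,f,t), insured(t,f).
Restrictor triples: (l1,f2,t2)→insured(t2,f2) ✗  (l1,f4,t4)→insured(t4,f4) ✓  (l2,f1,t2)→insured(t2,f1) ✓  (l2,f4,t2)→insured(t2,f4) ✓  (l3,f3,t3)→insured(t3,f3) ✓  (l3,f4,t4)→insured(t4,f4) ✓  (l3,f5,t2)→insured(t2,f5) ✓  (l4,f1,t2)→insured(t2,f1) ✓  (l4,f5,t2)→insured(t2,f5) ✓
Counterexamples (restrictor triples failing the scope): 1.

1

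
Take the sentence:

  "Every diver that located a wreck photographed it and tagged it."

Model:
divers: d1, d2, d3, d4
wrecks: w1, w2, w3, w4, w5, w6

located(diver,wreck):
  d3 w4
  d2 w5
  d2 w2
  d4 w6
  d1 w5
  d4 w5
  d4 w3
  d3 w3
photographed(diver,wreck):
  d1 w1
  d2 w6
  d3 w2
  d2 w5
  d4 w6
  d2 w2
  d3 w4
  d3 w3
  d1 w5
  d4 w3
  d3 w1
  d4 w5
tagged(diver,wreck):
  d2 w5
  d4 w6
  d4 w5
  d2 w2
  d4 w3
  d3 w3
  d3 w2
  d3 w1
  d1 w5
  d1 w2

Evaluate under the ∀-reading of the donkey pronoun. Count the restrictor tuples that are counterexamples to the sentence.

"it" takes "a wreck" as antecedent — a donkey pronoun bound across the clause boundary.
Strong reading: for every (d,w) with located(d,w), photographed(d,w) ∧ tagged(d,w).
Restrictor pairs: (d1,w5) ✓  (d2,w2) ✓  (d2,w5) ✓  (d3,w3) ✓  (d3,w4) ✗  (d4,w3) ✓  (d4,w5) ✓  (d4,w6) ✓
Counterexamples (restrictor pairs failing the scope): 1.

1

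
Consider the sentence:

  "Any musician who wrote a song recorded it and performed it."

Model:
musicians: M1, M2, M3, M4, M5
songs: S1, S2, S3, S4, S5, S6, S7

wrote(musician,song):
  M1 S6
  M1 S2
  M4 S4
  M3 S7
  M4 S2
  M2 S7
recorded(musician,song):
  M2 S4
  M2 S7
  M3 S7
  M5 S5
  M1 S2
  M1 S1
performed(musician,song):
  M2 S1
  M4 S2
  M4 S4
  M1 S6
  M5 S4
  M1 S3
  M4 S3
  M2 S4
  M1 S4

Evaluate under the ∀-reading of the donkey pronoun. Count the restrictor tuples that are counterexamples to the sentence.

"it" takes "a song" as antecedent — a donkey pronoun bound across the clause boundary.
Strong reading: for every (m,s) with wrote(m,s), recorded(m,s) ∧ performed(m,s).
Restrictor pairs: (M1,S2) ✗  (M1,S6) ✗  (M2,S7) ✗  (M3,S7) ✗  (M4,S2) ✗  (M4,S4) ✗
Counterexamples (restrictor pairs failing the scope): 6.

6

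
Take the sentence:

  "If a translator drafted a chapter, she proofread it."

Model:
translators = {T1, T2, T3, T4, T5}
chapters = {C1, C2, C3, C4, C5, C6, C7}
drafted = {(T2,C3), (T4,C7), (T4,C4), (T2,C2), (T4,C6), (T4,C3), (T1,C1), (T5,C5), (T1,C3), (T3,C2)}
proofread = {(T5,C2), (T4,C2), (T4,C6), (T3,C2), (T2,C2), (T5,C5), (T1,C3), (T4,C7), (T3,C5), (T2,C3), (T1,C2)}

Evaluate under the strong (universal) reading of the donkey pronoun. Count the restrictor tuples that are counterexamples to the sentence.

3

"it" takes "a chapter" as antecedent — a donkey pronoun bound across the clause boundary.
Strong reading: for every (t,c) with drafted(t,c), proofread(t,c).
Restrictor pairs: (T1,C1) ✗  (T1,C3) ✓  (T2,C2) ✓  (T2,C3) ✓  (T3,C2) ✓  (T4,C3) ✗  (T4,C4) ✗  (T4,C6) ✓  (T4,C7) ✓  (T5,C5) ✓
Counterexamples (restrictor pairs failing the scope): 3.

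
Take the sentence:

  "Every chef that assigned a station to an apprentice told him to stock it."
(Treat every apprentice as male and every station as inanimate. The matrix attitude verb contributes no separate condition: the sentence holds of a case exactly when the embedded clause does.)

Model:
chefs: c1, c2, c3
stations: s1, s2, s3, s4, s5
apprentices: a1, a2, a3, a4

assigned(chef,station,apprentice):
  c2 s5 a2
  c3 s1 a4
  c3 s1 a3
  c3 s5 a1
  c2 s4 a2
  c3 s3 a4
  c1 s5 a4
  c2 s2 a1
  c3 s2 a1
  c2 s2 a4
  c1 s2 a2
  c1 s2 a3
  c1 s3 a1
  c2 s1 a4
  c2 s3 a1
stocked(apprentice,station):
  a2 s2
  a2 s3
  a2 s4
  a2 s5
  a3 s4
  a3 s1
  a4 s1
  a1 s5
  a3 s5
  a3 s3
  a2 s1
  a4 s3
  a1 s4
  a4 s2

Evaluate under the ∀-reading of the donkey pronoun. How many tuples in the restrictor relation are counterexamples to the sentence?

6

"him" takes "an apprentice" as antecedent and "it" takes "a station"; both are donkey pronouns co-varying with the restrictor.
Strong reading: for every (c,s,a) with assigned(c,s,a), stocked(a,s).
Restrictor triples: (c1,s2,a2)→stocked(a2,s2) ✓  (c1,s2,a3)→stocked(a3,s2) ✗  (c1,s3,a1)→stocked(a1,s3) ✗  (c1,s5,a4)→stocked(a4,s5) ✗  (c2,s1,a4)→stocked(a4,s1) ✓  (c2,s2,a1)→stocked(a1,s2) ✗  (c2,s2,a4)→stocked(a4,s2) ✓  (c2,s3,a1)→stocked(a1,s3) ✗  (c2,s4,a2)→stocked(a2,s4) ✓  (c2,s5,a2)→stocked(a2,s5) ✓  (c3,s1,a3)→stocked(a3,s1) ✓  (c3,s1,a4)→stocked(a4,s1) ✓  (c3,s2,a1)→stocked(a1,s2) ✗  (c3,s3,a4)→stocked(a4,s3) ✓  (c3,s5,a1)→stocked(a1,s5) ✓
Counterexamples (restrictor triples failing the scope): 6.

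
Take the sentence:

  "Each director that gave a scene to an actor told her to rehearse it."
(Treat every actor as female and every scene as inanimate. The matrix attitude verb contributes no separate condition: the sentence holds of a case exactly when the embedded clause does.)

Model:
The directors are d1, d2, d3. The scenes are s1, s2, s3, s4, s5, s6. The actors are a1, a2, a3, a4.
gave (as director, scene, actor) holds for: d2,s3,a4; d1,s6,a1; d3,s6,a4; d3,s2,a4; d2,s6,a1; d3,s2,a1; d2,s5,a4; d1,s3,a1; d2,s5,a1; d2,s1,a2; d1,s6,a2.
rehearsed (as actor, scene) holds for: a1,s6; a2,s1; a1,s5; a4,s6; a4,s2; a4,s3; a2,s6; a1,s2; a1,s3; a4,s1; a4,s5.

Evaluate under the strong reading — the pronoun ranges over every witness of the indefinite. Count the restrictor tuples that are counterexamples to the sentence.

"her" takes "an actor" as antecedent and "it" takes "a scene"; both are donkey pronouns co-varying with the restrictor.
Strong reading: for every (d,s,a) with gave(d,s,a), rehearsed(a,s).
Restrictor triples: (d1,s3,a1)→rehearsed(a1,s3) ✓  (d1,s6,a1)→rehearsed(a1,s6) ✓  (d1,s6,a2)→rehearsed(a2,s6) ✓  (d2,s1,a2)→rehearsed(a2,s1) ✓  (d2,s3,a4)→rehearsed(a4,s3) ✓  (d2,s5,a1)→rehearsed(a1,s5) ✓  (d2,s5,a4)→rehearsed(a4,s5) ✓  (d2,s6,a1)→rehearsed(a1,s6) ✓  (d3,s2,a1)→rehearsed(a1,s2) ✓  (d3,s2,a4)→rehearsed(a4,s2) ✓  (d3,s6,a4)→rehearsed(a4,s6) ✓
Counterexamples (restrictor triples failing the scope): 0.

0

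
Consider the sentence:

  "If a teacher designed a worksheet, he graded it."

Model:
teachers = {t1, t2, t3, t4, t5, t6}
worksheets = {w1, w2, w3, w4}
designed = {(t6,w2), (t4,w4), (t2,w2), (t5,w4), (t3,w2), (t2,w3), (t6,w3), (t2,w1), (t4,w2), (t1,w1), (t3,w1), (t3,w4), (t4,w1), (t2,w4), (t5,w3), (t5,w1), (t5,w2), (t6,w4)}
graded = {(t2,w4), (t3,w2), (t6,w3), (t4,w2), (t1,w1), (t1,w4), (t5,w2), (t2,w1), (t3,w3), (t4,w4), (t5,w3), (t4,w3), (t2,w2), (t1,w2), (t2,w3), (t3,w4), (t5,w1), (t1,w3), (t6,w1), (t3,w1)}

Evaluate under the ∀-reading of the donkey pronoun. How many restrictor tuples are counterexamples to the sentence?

"it" takes "a worksheet" as antecedent — a donkey pronoun bound across the clause boundary.
Strong reading: for every (t,w) with designed(t,w), graded(t,w).
Restrictor pairs: (t1,w1) ✓  (t2,w1) ✓  (t2,w2) ✓  (t2,w3) ✓  (t2,w4) ✓  (t3,w1) ✓  (t3,w2) ✓  (t3,w4) ✓  (t4,w1) ✗  (t4,w2) ✓  (t4,w4) ✓  (t5,w1) ✓  (t5,w2) ✓  (t5,w3) ✓  (t5,w4) ✗  (t6,w2) ✗  (t6,w3) ✓  (t6,w4) ✗
Counterexamples (restrictor pairs failing the scope): 4.

4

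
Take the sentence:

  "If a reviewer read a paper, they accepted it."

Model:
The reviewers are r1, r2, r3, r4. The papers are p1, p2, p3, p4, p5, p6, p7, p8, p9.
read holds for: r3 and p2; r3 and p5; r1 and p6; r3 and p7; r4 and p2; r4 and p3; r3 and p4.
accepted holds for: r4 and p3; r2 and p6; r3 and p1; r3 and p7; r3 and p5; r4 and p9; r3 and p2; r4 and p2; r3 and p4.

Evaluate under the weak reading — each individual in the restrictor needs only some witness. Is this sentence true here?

"it" takes "a paper" as antecedent — a donkey pronoun bound across the clause boundary.
Weak reading: every reviewer r with some read-paper has at least one read-paper p such that accepted(r,p).
Per reviewer: r1:✗  r3:✓  r4:✓
r1 has no witness among its read-papers.

False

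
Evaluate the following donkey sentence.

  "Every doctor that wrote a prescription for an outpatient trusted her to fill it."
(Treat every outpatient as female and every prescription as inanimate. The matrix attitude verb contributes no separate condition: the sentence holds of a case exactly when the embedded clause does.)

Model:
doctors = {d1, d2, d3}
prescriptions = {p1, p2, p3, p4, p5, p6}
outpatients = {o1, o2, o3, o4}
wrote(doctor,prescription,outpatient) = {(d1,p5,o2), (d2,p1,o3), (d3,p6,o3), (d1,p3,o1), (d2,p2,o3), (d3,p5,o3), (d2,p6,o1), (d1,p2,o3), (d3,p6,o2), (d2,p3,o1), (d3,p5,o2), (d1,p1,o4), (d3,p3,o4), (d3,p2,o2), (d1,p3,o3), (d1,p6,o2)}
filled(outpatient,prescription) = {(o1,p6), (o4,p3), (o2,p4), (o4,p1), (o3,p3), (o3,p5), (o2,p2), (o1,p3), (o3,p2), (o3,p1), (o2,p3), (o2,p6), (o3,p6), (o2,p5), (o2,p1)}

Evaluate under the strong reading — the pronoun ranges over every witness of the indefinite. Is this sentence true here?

True

"her" takes "an outpatient" as antecedent and "it" takes "a prescription"; both are donkey pronouns co-varying with the restrictor.
Strong reading: for every (d,p,o) with wrote(d,p,o), filled(o,p).
Restrictor triples: (d1,p1,o4)→filled(o4,p1) ✓  (d1,p2,o3)→filled(o3,p2) ✓  (d1,p3,o1)→filled(o1,p3) ✓  (d1,p3,o3)→filled(o3,p3) ✓  (d1,p5,o2)→filled(o2,p5) ✓  (d1,p6,o2)→filled(o2,p6) ✓  (d2,p1,o3)→filled(o3,p1) ✓  (d2,p2,o3)→filled(o3,p2) ✓  (d2,p3,o1)→filled(o1,p3) ✓  (d2,p6,o1)→filled(o1,p6) ✓  (d3,p2,o2)→filled(o2,p2) ✓  (d3,p3,o4)→filled(o4,p3) ✓  (d3,p5,o2)→filled(o2,p5) ✓  (d3,p5,o3)→filled(o3,p5) ✓  (d3,p6,o2)→filled(o2,p6) ✓  (d3,p6,o3)→filled(o3,p6) ✓
Every restrictor triple satisfies the scope.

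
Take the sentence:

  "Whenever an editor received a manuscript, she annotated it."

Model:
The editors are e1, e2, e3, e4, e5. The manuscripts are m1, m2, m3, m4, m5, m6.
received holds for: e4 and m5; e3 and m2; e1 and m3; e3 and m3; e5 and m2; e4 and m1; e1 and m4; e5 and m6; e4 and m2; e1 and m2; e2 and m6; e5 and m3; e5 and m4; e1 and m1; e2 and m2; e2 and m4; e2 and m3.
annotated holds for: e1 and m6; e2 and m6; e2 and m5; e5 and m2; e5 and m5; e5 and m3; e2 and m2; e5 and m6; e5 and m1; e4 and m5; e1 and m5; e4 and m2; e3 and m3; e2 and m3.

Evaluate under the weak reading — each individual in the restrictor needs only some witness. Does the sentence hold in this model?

False

"it" takes "a manuscript" as antecedent — a donkey pronoun bound across the clause boundary.
Weak reading: every editor e with some received-manuscript has at least one received-manuscript m such that annotated(e,m).
Per editor: e1:✗  e2:✓  e3:✓  e4:✓  e5:✓
e1 has no witness among its received-manuscripts.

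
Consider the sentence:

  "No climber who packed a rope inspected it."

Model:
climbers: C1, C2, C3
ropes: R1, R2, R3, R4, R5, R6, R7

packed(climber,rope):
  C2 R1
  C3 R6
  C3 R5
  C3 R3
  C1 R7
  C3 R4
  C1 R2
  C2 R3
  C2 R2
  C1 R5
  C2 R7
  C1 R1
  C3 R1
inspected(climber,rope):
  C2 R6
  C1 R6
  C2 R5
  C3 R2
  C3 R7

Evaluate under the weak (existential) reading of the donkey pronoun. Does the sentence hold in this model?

"it" takes "a rope" as antecedent — a donkey pronoun bound across the clause boundary.
Truth condition: for no (c,r) with packed(c,r) does inspected(c,r) hold.
Restrictor pairs — does the scope hold? (C1,R1):fails  (C1,R2):fails  (C1,R5):fails  (C1,R7):fails  (C2,R1):fails  (C2,R2):fails  (C2,R3):fails  (C2,R7):fails  (C3,R1):fails  (C3,R3):fails  (C3,R4):fails  (C3,R5):fails  (C3,R6):fails
Scope holds for no restrictor pair, so the sentence is true.

True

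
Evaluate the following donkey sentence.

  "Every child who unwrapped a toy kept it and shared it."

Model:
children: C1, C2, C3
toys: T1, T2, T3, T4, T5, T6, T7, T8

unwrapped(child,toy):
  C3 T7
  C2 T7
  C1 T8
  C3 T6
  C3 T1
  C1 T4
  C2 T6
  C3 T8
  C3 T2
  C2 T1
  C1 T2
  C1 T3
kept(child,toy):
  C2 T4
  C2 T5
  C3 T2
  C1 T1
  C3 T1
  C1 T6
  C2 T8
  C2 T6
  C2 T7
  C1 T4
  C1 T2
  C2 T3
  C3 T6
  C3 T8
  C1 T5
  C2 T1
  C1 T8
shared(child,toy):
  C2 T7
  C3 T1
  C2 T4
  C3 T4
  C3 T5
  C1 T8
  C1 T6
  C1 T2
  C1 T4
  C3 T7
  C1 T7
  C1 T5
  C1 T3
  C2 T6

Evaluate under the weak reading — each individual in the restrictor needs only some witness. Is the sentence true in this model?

"it" takes "a toy" as antecedent — a donkey pronoun bound across the clause boundary.
Weak reading: every child c with some unwrapped-toy has at least one unwrapped-toy t such that kept(c,t) ∧ shared(c,t).
Per child: C1:✓  C2:✓  C3:✓
Every child in the restrictor has a witness.

True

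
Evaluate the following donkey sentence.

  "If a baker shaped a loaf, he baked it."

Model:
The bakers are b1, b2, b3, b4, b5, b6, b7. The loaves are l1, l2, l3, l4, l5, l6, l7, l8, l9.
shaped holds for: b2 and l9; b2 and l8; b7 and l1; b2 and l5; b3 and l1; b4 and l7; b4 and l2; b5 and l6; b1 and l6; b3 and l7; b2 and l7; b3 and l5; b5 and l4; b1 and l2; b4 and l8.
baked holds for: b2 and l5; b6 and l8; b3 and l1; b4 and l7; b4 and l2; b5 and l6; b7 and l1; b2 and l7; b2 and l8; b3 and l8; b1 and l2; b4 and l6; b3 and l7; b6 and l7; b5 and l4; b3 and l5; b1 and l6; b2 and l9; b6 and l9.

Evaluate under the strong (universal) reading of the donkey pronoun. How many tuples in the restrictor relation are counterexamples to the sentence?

1

"it" takes "a loaf" as antecedent — a donkey pronoun bound across the clause boundary.
Strong reading: for every (b,l) with shaped(b,l), baked(b,l).
Restrictor pairs: (b1,l2) ✓  (b1,l6) ✓  (b2,l5) ✓  (b2,l7) ✓  (b2,l8) ✓  (b2,l9) ✓  (b3,l1) ✓  (b3,l5) ✓  (b3,l7) ✓  (b4,l2) ✓  (b4,l7) ✓  (b4,l8) ✗  (b5,l4) ✓  (b5,l6) ✓  (b7,l1) ✓
Counterexamples (restrictor pairs failing the scope): 1.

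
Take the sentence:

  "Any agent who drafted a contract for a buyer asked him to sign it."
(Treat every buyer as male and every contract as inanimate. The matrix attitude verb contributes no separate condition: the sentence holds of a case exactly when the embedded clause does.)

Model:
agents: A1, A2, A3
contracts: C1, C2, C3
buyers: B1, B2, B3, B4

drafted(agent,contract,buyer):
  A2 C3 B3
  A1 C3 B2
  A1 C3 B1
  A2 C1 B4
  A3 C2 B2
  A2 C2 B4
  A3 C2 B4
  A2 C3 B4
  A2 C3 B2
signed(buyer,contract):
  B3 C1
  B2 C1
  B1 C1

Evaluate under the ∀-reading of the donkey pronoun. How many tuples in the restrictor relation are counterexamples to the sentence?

9

"him" takes "a buyer" as antecedent and "it" takes "a contract"; both are donkey pronouns co-varying with the restrictor.
Strong reading: for every (a,c,b) with drafted(a,c,b), signed(b,c).
Restrictor triples: (A1,C3,B1)→signed(B1,C3) ✗  (A1,C3,B2)→signed(B2,C3) ✗  (A2,C1,B4)→signed(B4,C1) ✗  (A2,C2,B4)→signed(B4,C2) ✗  (A2,C3,B2)→signed(B2,C3) ✗  (A2,C3,B3)→signed(B3,C3) ✗  (A2,C3,B4)→signed(B4,C3) ✗  (A3,C2,B2)→signed(B2,C2) ✗  (A3,C2,B4)→signed(B4,C2) ✗
Counterexamples (restrictor triples failing the scope): 9.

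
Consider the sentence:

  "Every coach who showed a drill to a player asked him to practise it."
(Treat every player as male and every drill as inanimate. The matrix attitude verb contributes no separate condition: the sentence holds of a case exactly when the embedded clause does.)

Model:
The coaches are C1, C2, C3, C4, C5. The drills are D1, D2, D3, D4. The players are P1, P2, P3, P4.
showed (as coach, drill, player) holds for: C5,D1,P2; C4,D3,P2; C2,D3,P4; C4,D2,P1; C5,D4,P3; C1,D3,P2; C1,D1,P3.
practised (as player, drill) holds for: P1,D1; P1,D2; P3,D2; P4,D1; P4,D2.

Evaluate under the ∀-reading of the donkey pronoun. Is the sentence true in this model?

"him" takes "a player" as antecedent and "it" takes "a drill"; both are donkey pronouns co-varying with the restrictor.
Strong reading: for every (c,d,p) with showed(c,d,p), practised(p,d).
Restrictor triples: (C1,D1,P3)→practised(P3,D1) ✗  (C1,D3,P2)→practised(P2,D3) ✗  (C2,D3,P4)→practised(P4,D3) ✗  (C4,D2,P1)→practised(P1,D2) ✓  (C4,D3,P2)→practised(P2,D3) ✗  (C5,D1,P2)→practised(P2,D1) ✗  (C5,D4,P3)→practised(P3,D4) ✗
Counterexample: (C1,D1,P3) — practised(P3,D1) does not hold.

False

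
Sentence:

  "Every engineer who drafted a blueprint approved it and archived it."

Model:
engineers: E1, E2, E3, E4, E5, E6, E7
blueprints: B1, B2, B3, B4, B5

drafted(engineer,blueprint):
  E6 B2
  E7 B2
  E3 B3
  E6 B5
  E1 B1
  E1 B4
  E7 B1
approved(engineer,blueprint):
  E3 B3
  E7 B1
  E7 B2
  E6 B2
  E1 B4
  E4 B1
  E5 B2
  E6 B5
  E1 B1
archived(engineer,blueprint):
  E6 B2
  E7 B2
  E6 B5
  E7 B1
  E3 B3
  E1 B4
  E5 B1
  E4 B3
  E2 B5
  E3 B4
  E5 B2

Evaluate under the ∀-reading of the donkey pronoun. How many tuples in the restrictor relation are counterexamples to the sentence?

"it" takes "a blueprint" as antecedent — a donkey pronoun bound across the clause boundary.
Strong reading: for every (e,b) with drafted(e,b), approved(e,b) ∧ archived(e,b).
Restrictor pairs: (E1,B1) ✗  (E1,B4) ✓  (E3,B3) ✓  (E6,B2) ✓  (E6,B5) ✓  (E7,B1) ✓  (E7,B2) ✓
Counterexamples (restrictor pairs failing the scope): 1.

1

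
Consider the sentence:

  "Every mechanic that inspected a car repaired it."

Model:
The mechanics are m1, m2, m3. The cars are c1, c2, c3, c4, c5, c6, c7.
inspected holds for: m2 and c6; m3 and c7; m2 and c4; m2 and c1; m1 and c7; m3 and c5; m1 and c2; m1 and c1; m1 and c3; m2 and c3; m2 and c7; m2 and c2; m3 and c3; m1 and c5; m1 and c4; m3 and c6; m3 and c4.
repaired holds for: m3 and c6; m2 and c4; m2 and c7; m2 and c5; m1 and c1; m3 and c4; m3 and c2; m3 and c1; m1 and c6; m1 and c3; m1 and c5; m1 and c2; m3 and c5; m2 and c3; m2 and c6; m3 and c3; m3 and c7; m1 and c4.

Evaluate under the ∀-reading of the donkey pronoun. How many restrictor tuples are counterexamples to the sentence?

3

"it" takes "a car" as antecedent — a donkey pronoun bound across the clause boundary.
Strong reading: for every (m,c) with inspected(m,c), repaired(m,c).
Restrictor pairs: (m1,c1) ✓  (m1,c2) ✓  (m1,c3) ✓  (m1,c4) ✓  (m1,c5) ✓  (m1,c7) ✗  (m2,c1) ✗  (m2,c2) ✗  (m2,c3) ✓  (m2,c4) ✓  (m2,c6) ✓  (m2,c7) ✓  (m3,c3) ✓  (m3,c4) ✓  (m3,c5) ✓  (m3,c6) ✓  (m3,c7) ✓
Counterexamples (restrictor pairs failing the scope): 3.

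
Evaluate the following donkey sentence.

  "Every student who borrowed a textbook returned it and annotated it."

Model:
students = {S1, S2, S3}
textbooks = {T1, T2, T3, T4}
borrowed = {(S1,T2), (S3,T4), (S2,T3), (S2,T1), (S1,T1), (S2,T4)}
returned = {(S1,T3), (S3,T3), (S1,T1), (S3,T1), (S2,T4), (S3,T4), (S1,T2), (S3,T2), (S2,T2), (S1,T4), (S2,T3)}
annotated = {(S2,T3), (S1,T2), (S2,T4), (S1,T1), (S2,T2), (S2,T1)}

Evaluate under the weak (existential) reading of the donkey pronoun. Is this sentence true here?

False

"it" takes "a textbook" as antecedent — a donkey pronoun bound across the clause boundary.
Weak reading: every student s with some borrowed-textbook has at least one borrowed-textbook t such that returned(s,t) ∧ annotated(s,t).
Per student: S1:✓  S2:✓  S3:✗
S3 has no witness among its borrowed-textbooks.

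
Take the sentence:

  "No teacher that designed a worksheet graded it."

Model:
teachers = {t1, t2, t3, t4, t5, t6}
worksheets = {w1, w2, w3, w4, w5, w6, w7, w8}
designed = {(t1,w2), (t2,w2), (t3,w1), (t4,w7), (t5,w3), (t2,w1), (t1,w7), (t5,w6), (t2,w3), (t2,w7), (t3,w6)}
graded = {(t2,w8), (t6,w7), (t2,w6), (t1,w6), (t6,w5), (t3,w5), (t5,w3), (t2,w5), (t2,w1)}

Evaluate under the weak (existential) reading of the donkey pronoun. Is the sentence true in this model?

"it" takes "a worksheet" as antecedent — a donkey pronoun bound across the clause boundary.
Truth condition: for no (t,w) with designed(t,w) does graded(t,w) hold.
Restrictor pairs — does the scope hold? (t1,w2):fails  (t1,w7):fails  (t2,w1):holds  (t2,w2):fails  (t2,w3):fails  (t2,w7):fails  (t3,w1):fails  (t3,w6):fails  (t4,w7):fails  (t5,w3):holds  (t5,w6):fails
Scope holds for 2 pair(s), so the sentence is false.

False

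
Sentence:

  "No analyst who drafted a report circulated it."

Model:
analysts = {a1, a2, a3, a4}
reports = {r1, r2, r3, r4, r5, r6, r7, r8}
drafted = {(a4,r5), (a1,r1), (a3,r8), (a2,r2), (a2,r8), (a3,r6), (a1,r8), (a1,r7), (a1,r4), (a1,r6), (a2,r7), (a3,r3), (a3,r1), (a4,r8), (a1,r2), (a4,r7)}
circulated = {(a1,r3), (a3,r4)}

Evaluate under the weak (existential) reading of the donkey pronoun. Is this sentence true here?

"it" takes "a report" as antecedent — a donkey pronoun bound across the clause boundary.
Truth condition: for no (a,r) with drafted(a,r) does circulated(a,r) hold.
Restrictor pairs — does the scope hold? (a1,r1):fails  (a1,r2):fails  (a1,r4):fails  (a1,r6):fails  (a1,r7):fails  (a1,r8):fails  (a2,r2):fails  (a2,r7):fails  (a2,r8):fails  (a3,r1):fails  (a3,r3):fails  (a3,r6):fails  (a3,r8):fails  (a4,r5):fails  (a4,r7):fails  (a4,r8):fails
Scope holds for no restrictor pair, so the sentence is true.

True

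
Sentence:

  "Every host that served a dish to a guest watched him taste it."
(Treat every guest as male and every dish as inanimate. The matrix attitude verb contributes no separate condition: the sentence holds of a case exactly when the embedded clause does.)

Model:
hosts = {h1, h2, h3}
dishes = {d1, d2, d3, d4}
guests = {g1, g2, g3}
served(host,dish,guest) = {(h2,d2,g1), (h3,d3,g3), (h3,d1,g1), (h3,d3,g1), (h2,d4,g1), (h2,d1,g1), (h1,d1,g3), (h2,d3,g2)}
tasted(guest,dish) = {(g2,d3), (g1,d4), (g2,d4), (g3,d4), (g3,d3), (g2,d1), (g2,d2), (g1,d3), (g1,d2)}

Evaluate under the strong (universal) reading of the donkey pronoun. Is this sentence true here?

"him" takes "a guest" as antecedent and "it" takes "a dish"; both are donkey pronouns co-varying with the restrictor.
Strong reading: for every (h,d,g) with served(h,d,g), tasted(g,d).
Restrictor triples: (h1,d1,g3)→tasted(g3,d1) ✗  (h2,d1,g1)→tasted(g1,d1) ✗  (h2,d2,g1)→tasted(g1,d2) ✓  (h2,d3,g2)→tasted(g2,d3) ✓  (h2,d4,g1)→tasted(g1,d4) ✓  (h3,d1,g1)→tasted(g1,d1) ✗  (h3,d3,g1)→tasted(g1,d3) ✓  (h3,d3,g3)→tasted(g3,d3) ✓
Counterexample: (h1,d1,g3) — tasted(g3,d1) does not hold.

False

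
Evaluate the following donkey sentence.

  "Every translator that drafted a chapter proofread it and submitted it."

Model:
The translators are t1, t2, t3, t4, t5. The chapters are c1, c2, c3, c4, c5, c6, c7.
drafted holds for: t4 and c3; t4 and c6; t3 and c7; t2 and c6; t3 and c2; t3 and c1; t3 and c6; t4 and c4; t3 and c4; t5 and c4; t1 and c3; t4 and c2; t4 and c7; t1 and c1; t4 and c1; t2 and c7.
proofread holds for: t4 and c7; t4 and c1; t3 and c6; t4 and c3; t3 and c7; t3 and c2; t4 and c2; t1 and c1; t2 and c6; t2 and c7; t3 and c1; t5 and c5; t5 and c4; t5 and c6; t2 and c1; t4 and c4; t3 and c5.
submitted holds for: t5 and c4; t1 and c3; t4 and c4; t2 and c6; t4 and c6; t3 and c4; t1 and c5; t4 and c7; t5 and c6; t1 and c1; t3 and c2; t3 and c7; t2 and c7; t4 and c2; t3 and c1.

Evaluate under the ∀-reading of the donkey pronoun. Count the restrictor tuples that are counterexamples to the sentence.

6

"it" takes "a chapter" as antecedent — a donkey pronoun bound across the clause boundary.
Strong reading: for every (t,c) with drafted(t,c), proofread(t,c) ∧ submitted(t,c).
Restrictor pairs: (t1,c1) ✓  (t1,c3) ✗  (t2,c6) ✓  (t2,c7) ✓  (t3,c1) ✓  (t3,c2) ✓  (t3,c4) ✗  (t3,c6) ✗  (t3,c7) ✓  (t4,c1) ✗  (t4,c2) ✓  (t4,c3) ✗  (t4,c4) ✓  (t4,c6) ✗  (t4,c7) ✓  (t5,c4) ✓
Counterexamples (restrictor pairs failing the scope): 6.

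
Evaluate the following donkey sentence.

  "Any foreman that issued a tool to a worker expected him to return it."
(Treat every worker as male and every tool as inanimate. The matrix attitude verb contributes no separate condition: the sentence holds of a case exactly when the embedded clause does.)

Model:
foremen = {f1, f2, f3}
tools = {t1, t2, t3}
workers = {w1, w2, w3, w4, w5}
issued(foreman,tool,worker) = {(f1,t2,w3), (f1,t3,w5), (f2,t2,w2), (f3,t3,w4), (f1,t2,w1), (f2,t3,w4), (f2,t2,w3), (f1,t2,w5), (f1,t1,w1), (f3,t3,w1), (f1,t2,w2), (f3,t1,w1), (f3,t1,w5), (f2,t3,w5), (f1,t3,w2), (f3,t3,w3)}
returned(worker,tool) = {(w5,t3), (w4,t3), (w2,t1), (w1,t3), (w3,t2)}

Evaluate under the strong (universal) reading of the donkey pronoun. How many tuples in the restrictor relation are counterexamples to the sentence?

9

"him" takes "a worker" as antecedent and "it" takes "a tool"; both are donkey pronouns co-varying with the restrictor.
Strong reading: for every (f,t,w) with issued(f,t,w), returned(w,t).
Restrictor triples: (f1,t1,w1)→returned(w1,t1) ✗  (f1,t2,w1)→returned(w1,t2) ✗  (f1,t2,w2)→returned(w2,t2) ✗  (f1,t2,w3)→returned(w3,t2) ✓  (f1,t2,w5)→returned(w5,t2) ✗  (f1,t3,w2)→returned(w2,t3) ✗  (f1,t3,w5)→returned(w5,t3) ✓  (f2,t2,w2)→returned(w2,t2) ✗  (f2,t2,w3)→returned(w3,t2) ✓  (f2,t3,w4)→returned(w4,t3) ✓  (f2,t3,w5)→returned(w5,t3) ✓  (f3,t1,w1)→returned(w1,t1) ✗  (f3,t1,w5)→returned(w5,t1) ✗  (f3,t3,w1)→returned(w1,t3) ✓  (f3,t3,w3)→returned(w3,t3) ✗  (f3,t3,w4)→returned(w4,t3) ✓
Counterexamples (restrictor triples failing the scope): 9.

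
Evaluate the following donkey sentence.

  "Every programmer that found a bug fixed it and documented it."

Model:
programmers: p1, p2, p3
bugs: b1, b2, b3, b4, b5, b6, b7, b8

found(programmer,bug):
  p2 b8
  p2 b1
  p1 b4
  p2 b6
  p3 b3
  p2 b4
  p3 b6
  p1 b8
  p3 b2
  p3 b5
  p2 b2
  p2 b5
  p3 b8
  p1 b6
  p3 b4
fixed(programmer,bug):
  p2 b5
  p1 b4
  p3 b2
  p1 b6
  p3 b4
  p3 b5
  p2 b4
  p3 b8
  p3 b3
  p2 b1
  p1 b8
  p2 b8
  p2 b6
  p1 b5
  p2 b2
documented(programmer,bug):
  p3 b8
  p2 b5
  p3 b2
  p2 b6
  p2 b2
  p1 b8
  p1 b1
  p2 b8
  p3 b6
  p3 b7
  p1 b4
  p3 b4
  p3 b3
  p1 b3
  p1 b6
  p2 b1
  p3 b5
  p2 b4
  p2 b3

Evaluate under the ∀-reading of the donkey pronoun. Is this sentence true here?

False

"it" takes "a bug" as antecedent — a donkey pronoun bound across the clause boundary.
Strong reading: for every (p,b) with found(p,b), fixed(p,b) ∧ documented(p,b).
Restrictor pairs: (p1,b4) ✓  (p1,b6) ✓  (p1,b8) ✓  (p2,b1) ✓  (p2,b2) ✓  (p2,b4) ✓  (p2,b5) ✓  (p2,b6) ✓  (p2,b8) ✓  (p3,b2) ✓  (p3,b3) ✓  (p3,b4) ✓  (p3,b5) ✓  (p3,b6) ✗  (p3,b8) ✓
Counterexample: (p3,b6) is in found but fails the scope.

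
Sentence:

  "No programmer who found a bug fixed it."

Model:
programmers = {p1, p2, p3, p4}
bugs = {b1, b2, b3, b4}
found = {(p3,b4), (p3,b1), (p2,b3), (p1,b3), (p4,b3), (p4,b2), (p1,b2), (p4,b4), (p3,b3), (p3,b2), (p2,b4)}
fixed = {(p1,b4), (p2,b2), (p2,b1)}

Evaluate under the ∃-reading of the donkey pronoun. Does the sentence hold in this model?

"it" takes "a bug" as antecedent — a donkey pronoun bound across the clause boundary.
Truth condition: for no (p,b) with found(p,b) does fixed(p,b) hold.
Restrictor pairs — does the scope hold? (p1,b2):fails  (p1,b3):fails  (p2,b3):fails  (p2,b4):fails  (p3,b1):fails  (p3,b2):fails  (p3,b3):fails  (p3,b4):fails  (p4,b2):fails  (p4,b3):fails  (p4,b4):fails
Scope holds for no restrictor pair, so the sentence is true.

True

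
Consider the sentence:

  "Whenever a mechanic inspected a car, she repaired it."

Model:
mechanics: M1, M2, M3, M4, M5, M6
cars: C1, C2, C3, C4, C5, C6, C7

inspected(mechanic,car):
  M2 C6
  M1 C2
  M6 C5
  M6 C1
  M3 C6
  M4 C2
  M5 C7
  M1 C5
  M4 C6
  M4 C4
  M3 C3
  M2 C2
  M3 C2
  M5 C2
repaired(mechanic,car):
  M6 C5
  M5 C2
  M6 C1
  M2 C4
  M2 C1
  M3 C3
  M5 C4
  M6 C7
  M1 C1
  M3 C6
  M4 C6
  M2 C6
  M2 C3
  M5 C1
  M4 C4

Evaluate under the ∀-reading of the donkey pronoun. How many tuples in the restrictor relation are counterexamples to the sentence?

6

"it" takes "a car" as antecedent — a donkey pronoun bound across the clause boundary.
Strong reading: for every (m,c) with inspected(m,c), repaired(m,c).
Restrictor pairs: (M1,C2) ✗  (M1,C5) ✗  (M2,C2) ✗  (M2,C6) ✓  (M3,C2) ✗  (M3,C3) ✓  (M3,C6) ✓  (M4,C2) ✗  (M4,C4) ✓  (M4,C6) ✓  (M5,C2) ✓  (M5,C7) ✗  (M6,C1) ✓  (M6,C5) ✓
Counterexamples (restrictor pairs failing the scope): 6.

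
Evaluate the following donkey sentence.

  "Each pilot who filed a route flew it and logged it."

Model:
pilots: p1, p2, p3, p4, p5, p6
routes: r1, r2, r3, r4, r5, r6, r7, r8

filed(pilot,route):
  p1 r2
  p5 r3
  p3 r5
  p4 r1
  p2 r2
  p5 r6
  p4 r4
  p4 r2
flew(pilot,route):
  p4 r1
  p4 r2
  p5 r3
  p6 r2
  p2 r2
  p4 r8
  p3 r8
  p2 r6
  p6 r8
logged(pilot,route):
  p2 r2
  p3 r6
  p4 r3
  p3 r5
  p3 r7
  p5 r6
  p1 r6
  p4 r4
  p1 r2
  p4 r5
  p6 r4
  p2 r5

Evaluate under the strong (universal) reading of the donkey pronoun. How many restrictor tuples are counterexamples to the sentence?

"it" takes "a route" as antecedent — a donkey pronoun bound across the clause boundary.
Strong reading: for every (p,r) with filed(p,r), flew(p,r) ∧ logged(p,r).
Restrictor pairs: (p1,r2) ✗  (p2,r2) ✓  (p3,r5) ✗  (p4,r1) ✗  (p4,r2) ✗  (p4,r4) ✗  (p5,r3) ✗  (p5,r6) ✗
Counterexamples (restrictor pairs failing the scope): 7.

7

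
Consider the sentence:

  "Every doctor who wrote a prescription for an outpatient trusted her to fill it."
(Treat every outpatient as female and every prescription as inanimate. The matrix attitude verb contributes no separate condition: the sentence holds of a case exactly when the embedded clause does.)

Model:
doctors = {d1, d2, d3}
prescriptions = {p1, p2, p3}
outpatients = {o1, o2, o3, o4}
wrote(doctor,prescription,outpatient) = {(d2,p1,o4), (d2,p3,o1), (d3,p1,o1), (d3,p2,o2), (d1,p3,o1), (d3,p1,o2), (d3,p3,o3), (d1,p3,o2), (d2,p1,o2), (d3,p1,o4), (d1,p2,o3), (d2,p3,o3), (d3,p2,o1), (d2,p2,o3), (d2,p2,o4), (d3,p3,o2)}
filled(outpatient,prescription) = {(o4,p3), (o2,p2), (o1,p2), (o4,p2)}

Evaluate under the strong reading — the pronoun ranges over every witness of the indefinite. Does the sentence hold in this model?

False

"her" takes "an outpatient" as antecedent and "it" takes "a prescription"; both are donkey pronouns co-varying with the restrictor.
Strong reading: for every (d,p,o) with wrote(d,p,o), filled(o,p).
Restrictor triples: (d1,p2,o3)→filled(o3,p2) ✗  (d1,p3,o1)→filled(o1,p3) ✗  (d1,p3,o2)→filled(o2,p3) ✗  (d2,p1,o2)→filled(o2,p1) ✗  (d2,p1,o4)→filled(o4,p1) ✗  (d2,p2,o3)→filled(o3,p2) ✗  (d2,p2,o4)→filled(o4,p2) ✓  (d2,p3,o1)→filled(o1,p3) ✗  (d2,p3,o3)→filled(o3,p3) ✗  (d3,p1,o1)→filled(o1,p1) ✗  (d3,p1,o2)→filled(o2,p1) ✗  (d3,p1,o4)→filled(o4,p1) ✗  (d3,p2,o1)→filled(o1,p2) ✓  (d3,p2,o2)→filled(o2,p2) ✓  (d3,p3,o2)→filled(o2,p3) ✗  (d3,p3,o3)→filled(o3,p3) ✗
Counterexample: (d1,p2,o3) — filled(o3,p2) does not hold.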